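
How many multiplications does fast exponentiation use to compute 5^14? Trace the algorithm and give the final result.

Computing 5^14 by squaring (build up from 5^1; each line after the first costs one multiplication):

5^1 = 5
5^2 = (5^1)^2 = 5^2 = 25
5^3 = 5 * 5^2 = 5 * 25 = 125
5^6 = (5^3)^2 = 125^2 = 15625
5^7 = 5 * 5^6 = 5 * 15625 = 78125
5^14 = (5^7)^2 = 78125^2 = 6103515625

Result: 6103515625
Multiplications needed: 5 (5 lines after 5^1)

5^14 = 6103515625. Using exponentiation by squaring, this requires 5 multiplications. The key idea: if the exponent is even, square the half-power; if odd, multiply by the base once.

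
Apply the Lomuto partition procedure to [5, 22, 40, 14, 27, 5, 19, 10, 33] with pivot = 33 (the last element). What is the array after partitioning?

Lomuto partition with pivot = 33:

Initial array: [5, 22, 40, 14, 27, 5, 19, 10, 33]

arr[0]=5 <= 33: swap with position 0, array becomes [5, 22, 40, 14, 27, 5, 19, 10, 33]
arr[1]=22 <= 33: swap with position 1, array becomes [5, 22, 40, 14, 27, 5, 19, 10, 33]
arr[2]=40 > 33: no swap
arr[3]=14 <= 33: swap with position 2, array becomes [5, 22, 14, 40, 27, 5, 19, 10, 33]
arr[4]=27 <= 33: swap with position 3, array becomes [5, 22, 14, 27, 40, 5, 19, 10, 33]
arr[5]=5 <= 33: swap with position 4, array becomes [5, 22, 14, 27, 5, 40, 19, 10, 33]
arr[6]=19 <= 33: swap with position 5, array becomes [5, 22, 14, 27, 5, 19, 40, 10, 33]
arr[7]=10 <= 33: swap with position 6, array becomes [5, 22, 14, 27, 5, 19, 10, 40, 33]

Place pivot at position 7: [5, 22, 14, 27, 5, 19, 10, 33, 40]
Pivot position: 7

After partitioning with pivot 33, the array becomes [5, 22, 14, 27, 5, 19, 10, 33, 40]. The pivot is placed at index 7. All elements to the left of the pivot are <= 33, and all elements to the right are > 33.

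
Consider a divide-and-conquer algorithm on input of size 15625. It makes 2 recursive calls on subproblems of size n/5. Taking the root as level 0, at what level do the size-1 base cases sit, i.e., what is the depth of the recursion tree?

For divide and conquer with division factor 5:

Problem sizes at each level:
Level 0: 15625
Level 1: 3125
Level 2: 625
Level 3: 125
Level 4: 25
Level 5: 5
Level 6: 1

The root is level 0 and the size-1 base case is level 6 (the tree spans levels 0 through 6, i.e. 7 levels counting the root), so the depth is the number of divisions: log_5(15625) = 6

The recursion tree depth is log_5(15625) = 6. At each level, the problem size is divided by 5, so it takes 6 divisions to reduce to a base case of size 1. The algorithm makes 2 recursive calls at each level.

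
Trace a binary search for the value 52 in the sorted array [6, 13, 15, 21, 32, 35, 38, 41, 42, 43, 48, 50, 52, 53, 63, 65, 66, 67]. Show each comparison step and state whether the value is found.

Binary search for 52 in [6, 13, 15, 21, 32, 35, 38, 41, 42, 43, 48, 50, 52, 53, 63, 65, 66, 67]:

lo=0, hi=17, mid=8, arr[mid]=42 -> 42 < 52, search right half
lo=9, hi=17, mid=13, arr[mid]=53 -> 53 > 52, search left half
lo=9, hi=12, mid=10, arr[mid]=48 -> 48 < 52, search right half
lo=11, hi=12, mid=11, arr[mid]=50 -> 50 < 52, search right half
lo=12, hi=12, mid=12, arr[mid]=52 -> Found target at index 12!

Binary search finds 52 at index 12 after 5 comparisons. The search repeatedly halves the search space by comparing with the middle element.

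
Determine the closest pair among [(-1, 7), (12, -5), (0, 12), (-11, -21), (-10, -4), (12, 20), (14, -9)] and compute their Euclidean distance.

Computing all pairwise distances among 7 points:

d((-1, 7), (12, -5)) = 17.6918
d((-1, 7), (0, 12)) = 5.099
d((-1, 7), (-11, -21)) = 29.7321
d((-1, 7), (-10, -4)) = 14.2127
d((-1, 7), (12, 20)) = 18.3848
d((-1, 7), (14, -9)) = 21.9317
d((12, -5), (0, 12)) = 20.8087
d((12, -5), (-11, -21)) = 28.0179
d((12, -5), (-10, -4)) = 22.0227
d((12, -5), (12, 20)) = 25.0
d((12, -5), (14, -9)) = 4.4721 <-- minimum
d((0, 12), (-11, -21)) = 34.7851
d((0, 12), (-10, -4)) = 18.868
d((0, 12), (12, 20)) = 14.4222
d((0, 12), (14, -9)) = 25.2389
d((-11, -21), (-10, -4)) = 17.0294
d((-11, -21), (12, 20)) = 47.0106
d((-11, -21), (14, -9)) = 27.7308
d((-10, -4), (12, 20)) = 32.5576
d((-10, -4), (14, -9)) = 24.5153
d((12, 20), (14, -9)) = 29.0689

Closest pair: (12, -5) and (14, -9) with distance 4.4721

The closest pair is (12, -5) and (14, -9) with Euclidean distance 4.4721. For 7 points, brute-force pairwise comparison is shown above. For large n, the divide-and-conquer algorithm (sort by x, recurse on halves, check the dividing strip) achieves O(n log n).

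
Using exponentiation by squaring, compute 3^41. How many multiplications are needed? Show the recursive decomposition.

Computing 3^41 by squaring (build up from 3^1; each line after the first costs one multiplication):

3^1 = 3
3^2 = (3^1)^2 = 3^2 = 9
3^4 = (3^2)^2 = 9^2 = 81
3^5 = 3 * 3^4 = 3 * 81 = 243
3^10 = (3^5)^2 = 243^2 = 59049
3^20 = (3^10)^2 = 59049^2 = 3486784401
3^40 = (3^20)^2 = 3486784401^2 = 12157665459056928801
3^41 = 3 * 3^40 = 3 * 12157665459056928801 = 36472996377170786403

Result: 36472996377170786403
Multiplications needed: 7 (7 lines after 3^1)

3^41 = 36472996377170786403. Using exponentiation by squaring, this requires 7 multiplications. The key idea: if the exponent is even, square the half-power; if odd, multiply by the base once.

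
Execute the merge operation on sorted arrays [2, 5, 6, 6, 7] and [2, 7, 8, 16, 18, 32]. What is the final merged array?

Merging process:

Compare 2 vs 2: take 2 from left. Merged: [2]
Compare 5 vs 2: take 2 from right. Merged: [2, 2]
Compare 5 vs 7: take 5 from left. Merged: [2, 2, 5]
Compare 6 vs 7: take 6 from left. Merged: [2, 2, 5, 6]
Compare 6 vs 7: take 6 from left. Merged: [2, 2, 5, 6, 6]
Compare 7 vs 7: take 7 from left. Merged: [2, 2, 5, 6, 6, 7]
Append remaining from right: [7, 8, 16, 18, 32]. Merged: [2, 2, 5, 6, 6, 7, 7, 8, 16, 18, 32]

Final merged array: [2, 2, 5, 6, 6, 7, 7, 8, 16, 18, 32]
Total comparisons: 6

The merged array is [2, 2, 5, 6, 6, 7, 7, 8, 16, 18, 32], requiring 6 comparisons. The merge step runs in O(n) time where n is the total number of elements.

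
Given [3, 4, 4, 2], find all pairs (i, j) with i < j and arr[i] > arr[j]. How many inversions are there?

Finding inversions in [3, 4, 4, 2]:

(0, 3): arr[0]=3 > arr[3]=2
(1, 3): arr[1]=4 > arr[3]=2
(2, 3): arr[2]=4 > arr[3]=2

Total inversions: 3

The array has 3 inversion(s): (0,3), (1,3), (2,3). Each pair (i,j) satisfies i < j and arr[i] > arr[j].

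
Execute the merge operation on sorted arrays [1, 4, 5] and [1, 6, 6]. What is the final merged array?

Merging process:

Compare 1 vs 1: take 1 from left. Merged: [1]
Compare 4 vs 1: take 1 from right. Merged: [1, 1]
Compare 4 vs 6: take 4 from left. Merged: [1, 1, 4]
Compare 5 vs 6: take 5 from left. Merged: [1, 1, 4, 5]
Append remaining from right: [6, 6]. Merged: [1, 1, 4, 5, 6, 6]

Final merged array: [1, 1, 4, 5, 6, 6]
Total comparisons: 4

The merged array is [1, 1, 4, 5, 6, 6], requiring 4 comparisons. The merge step runs in O(n) time where n is the total number of elements.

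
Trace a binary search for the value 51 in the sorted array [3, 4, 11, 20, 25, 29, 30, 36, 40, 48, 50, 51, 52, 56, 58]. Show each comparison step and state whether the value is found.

Binary search for 51 in [3, 4, 11, 20, 25, 29, 30, 36, 40, 48, 50, 51, 52, 56, 58]:

lo=0, hi=14, mid=7, arr[mid]=36 -> 36 < 51, search right half
lo=8, hi=14, mid=11, arr[mid]=51 -> Found target at index 11!

Binary search finds 51 at index 11 after 2 comparisons. The search repeatedly halves the search space by comparing with the middle element.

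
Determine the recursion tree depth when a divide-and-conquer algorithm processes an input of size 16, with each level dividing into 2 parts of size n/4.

For divide and conquer with division factor 4:

Problem sizes at each level:
Level 0: 16
Level 1: 4
Level 2: 1

The root is level 0 and the size-1 base case is level 2 (the tree spans levels 0 through 2, i.e. 3 levels counting the root), so the depth is the number of divisions: log_4(16) = 2

The recursion tree depth is log_4(16) = 2. At each level, the problem size is divided by 4, so it takes 2 divisions to reduce to a base case of size 1. The algorithm makes 2 recursive calls at each level.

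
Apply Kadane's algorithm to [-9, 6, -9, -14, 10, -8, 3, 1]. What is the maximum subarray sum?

Using Kadane's algorithm on [-9, 6, -9, -14, 10, -8, 3, 1]:

Scanning through the array:
Position 1 (value 6): max_ending_here = 6, max_so_far = 6
Position 2 (value -9): max_ending_here = -3, max_so_far = 6
Position 3 (value -14): max_ending_here = -14, max_so_far = 6
Position 4 (value 10): max_ending_here = 10, max_so_far = 10
Position 5 (value -8): max_ending_here = 2, max_so_far = 10
Position 6 (value 3): max_ending_here = 5, max_so_far = 10
Position 7 (value 1): max_ending_here = 6, max_so_far = 10

Maximum subarray: [10]
Maximum sum: 10

The maximum subarray is [10] with sum 10. This subarray runs from index 4 to index 4.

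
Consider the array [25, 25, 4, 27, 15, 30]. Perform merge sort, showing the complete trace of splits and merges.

Merge sort trace:

Split: [25, 25, 4, 27, 15, 30] -> [25, 25, 4] and [27, 15, 30]
  Split: [25, 25, 4] -> [25] and [25, 4]
    Split: [25, 4] -> [25] and [4]
    Merge: [25] + [4] -> [4, 25]
  Merge: [25] + [4, 25] -> [4, 25, 25]
  Split: [27, 15, 30] -> [27] and [15, 30]
    Split: [15, 30] -> [15] and [30]
    Merge: [15] + [30] -> [15, 30]
  Merge: [27] + [15, 30] -> [15, 27, 30]
Merge: [4, 25, 25] + [15, 27, 30] -> [4, 15, 25, 25, 27, 30]

Final sorted array: [4, 15, 25, 25, 27, 30]

The merge sort proceeds by recursively splitting the array and merging sorted halves.
After all merges, the sorted array is [4, 15, 25, 25, 27, 30].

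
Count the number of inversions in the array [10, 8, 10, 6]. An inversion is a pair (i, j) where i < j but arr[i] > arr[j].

Finding inversions in [10, 8, 10, 6]:

(0, 1): arr[0]=10 > arr[1]=8
(0, 3): arr[0]=10 > arr[3]=6
(1, 3): arr[1]=8 > arr[3]=6
(2, 3): arr[2]=10 > arr[3]=6

Total inversions: 4

The array has 4 inversion(s): (0,1), (0,3), (1,3), (2,3). Each pair (i,j) satisfies i < j and arr[i] > arr[j].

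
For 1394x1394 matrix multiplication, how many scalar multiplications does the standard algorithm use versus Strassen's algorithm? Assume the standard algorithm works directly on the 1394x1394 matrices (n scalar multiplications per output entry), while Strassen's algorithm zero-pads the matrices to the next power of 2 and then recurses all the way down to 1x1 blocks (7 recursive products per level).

Matrix multiplication for 1394x1394 matrices:

Strassen's algorithm requires power-of-2 dimensions. Pad 1394x1394 to 2048x2048 (next power of 2).

Standard algorithm: 1394^3 = 2708870984 multiplications
Strassen's algorithm: 7^(log2(2048)) = 7^11 = 1977326743 multiplications
Savings: 2708870984 - 1977326743 = 731544241 multiplications

Standard: 2708870984 multiplications (1394^3). Strassen: 1977326743 multiplications (7^11, after padding to 2048x2048). Strassen reduces 8 recursive multiplications to 7 at each level.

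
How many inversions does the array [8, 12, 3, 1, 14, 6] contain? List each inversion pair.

Finding inversions in [8, 12, 3, 1, 14, 6]:

(0, 2): arr[0]=8 > arr[2]=3
(0, 3): arr[0]=8 > arr[3]=1
(0, 5): arr[0]=8 > arr[5]=6
(1, 2): arr[1]=12 > arr[2]=3
(1, 3): arr[1]=12 > arr[3]=1
(1, 5): arr[1]=12 > arr[5]=6
(2, 3): arr[2]=3 > arr[3]=1
(4, 5): arr[4]=14 > arr[5]=6

Total inversions: 8

The array has 8 inversion(s): (0,2), (0,3), (0,5), (1,2), (1,3), (1,5), (2,3), (4,5). Each pair (i,j) satisfies i < j and arr[i] > arr[j].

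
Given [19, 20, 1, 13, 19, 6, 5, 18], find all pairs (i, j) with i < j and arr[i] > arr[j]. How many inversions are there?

Finding inversions in [19, 20, 1, 13, 19, 6, 5, 18]:

(0, 2): arr[0]=19 > arr[2]=1
(0, 3): arr[0]=19 > arr[3]=13
(0, 5): arr[0]=19 > arr[5]=6
(0, 6): arr[0]=19 > arr[6]=5
(0, 7): arr[0]=19 > arr[7]=18
(1, 2): arr[1]=20 > arr[2]=1
(1, 3): arr[1]=20 > arr[3]=13
(1, 4): arr[1]=20 > arr[4]=19
(1, 5): arr[1]=20 > arr[5]=6
(1, 6): arr[1]=20 > arr[6]=5
(1, 7): arr[1]=20 > arr[7]=18
(3, 5): arr[3]=13 > arr[5]=6
(3, 6): arr[3]=13 > arr[6]=5
(4, 5): arr[4]=19 > arr[5]=6
(4, 6): arr[4]=19 > arr[6]=5
(4, 7): arr[4]=19 > arr[7]=18
(5, 6): arr[5]=6 > arr[6]=5

Total inversions: 17

The array has 17 inversion(s): (0,2), (0,3), (0,5), (0,6), (0,7), (1,2), (1,3), (1,4), (1,5), (1,6), (1,7), (3,5), (3,6), (4,5), (4,6), (4,7), (5,6). Each pair (i,j) satisfies i < j and arr[i] > arr[j].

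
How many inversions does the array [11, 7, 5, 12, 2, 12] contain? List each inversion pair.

Finding inversions in [11, 7, 5, 12, 2, 12]:

(0, 1): arr[0]=11 > arr[1]=7
(0, 2): arr[0]=11 > arr[2]=5
(0, 4): arr[0]=11 > arr[4]=2
(1, 2): arr[1]=7 > arr[2]=5
(1, 4): arr[1]=7 > arr[4]=2
(2, 4): arr[2]=5 > arr[4]=2
(3, 4): arr[3]=12 > arr[4]=2

Total inversions: 7

The array has 7 inversion(s): (0,1), (0,2), (0,4), (1,2), (1,4), (2,4), (3,4). Each pair (i,j) satisfies i < j and arr[i] > arr[j].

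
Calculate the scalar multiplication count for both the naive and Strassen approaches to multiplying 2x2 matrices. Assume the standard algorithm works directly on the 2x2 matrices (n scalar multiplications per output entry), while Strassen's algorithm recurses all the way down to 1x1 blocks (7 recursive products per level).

Matrix multiplication for 2x2 matrices:

Standard algorithm: 2^3 = 8 multiplications
Strassen's algorithm: 7^(log2(2)) = 7^1 = 7 multiplications
Savings: 8 - 7 = 1 multiplications

Standard: 8 multiplications (2^3). Strassen: 7 multiplications (7^1). Strassen reduces 8 recursive multiplications to 7 at each level.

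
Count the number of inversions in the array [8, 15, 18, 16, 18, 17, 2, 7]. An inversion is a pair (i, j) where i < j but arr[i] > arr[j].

Finding inversions in [8, 15, 18, 16, 18, 17, 2, 7]:

(0, 6): arr[0]=8 > arr[6]=2
(0, 7): arr[0]=8 > arr[7]=7
(1, 6): arr[1]=15 > arr[6]=2
(1, 7): arr[1]=15 > arr[7]=7
(2, 3): arr[2]=18 > arr[3]=16
(2, 5): arr[2]=18 > arr[5]=17
(2, 6): arr[2]=18 > arr[6]=2
(2, 7): arr[2]=18 > arr[7]=7
(3, 6): arr[3]=16 > arr[6]=2
(3, 7): arr[3]=16 > arr[7]=7
(4, 5): arr[4]=18 > arr[5]=17
(4, 6): arr[4]=18 > arr[6]=2
(4, 7): arr[4]=18 > arr[7]=7
(5, 6): arr[5]=17 > arr[6]=2
(5, 7): arr[5]=17 > arr[7]=7

Total inversions: 15

The array has 15 inversion(s): (0,6), (0,7), (1,6), (1,7), (2,3), (2,5), (2,6), (2,7), (3,6), (3,7), (4,5), (4,6), (4,7), (5,6), (5,7). Each pair (i,j) satisfies i < j and arr[i] > arr[j].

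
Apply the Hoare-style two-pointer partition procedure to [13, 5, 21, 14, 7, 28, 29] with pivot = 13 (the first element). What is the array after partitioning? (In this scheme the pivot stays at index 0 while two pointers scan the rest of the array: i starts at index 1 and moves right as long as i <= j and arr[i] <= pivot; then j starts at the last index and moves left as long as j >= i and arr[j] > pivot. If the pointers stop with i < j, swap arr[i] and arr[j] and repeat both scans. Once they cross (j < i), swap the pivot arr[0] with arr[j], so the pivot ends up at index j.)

Hoare-style two-pointer partition with pivot = 13:

Initial array: [13, 5, 21, 14, 7, 28, 29]

Pointers start at i = 1, j = 6.
i stops at index 2 (arr[2]=21 > 13), j stops at index 4 (arr[4]=7 <= 13): swap arr[2] and arr[4], array becomes [13, 5, 7, 14, 21, 28, 29]
i ends at 3, j ends at 2: the pointers have crossed (j < i), so scanning stops.

Swap pivot arr[0] with arr[2] to place pivot at position 2: [7, 5, 13, 14, 21, 28, 29]
Pivot position: 2

After partitioning with pivot 13, the array becomes [7, 5, 13, 14, 21, 28, 29]. The pivot is placed at index 2. All elements to the left of the pivot are <= 13, and all elements to the right are > 13.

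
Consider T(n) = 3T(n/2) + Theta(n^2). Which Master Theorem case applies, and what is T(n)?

Master Theorem for T(n) = 3T(n/2) + O(n^2):

a = 3, b = 2, c = 2
log_b(a) = log_2(3) = 1.5850

Case 3: c = 2 > log_2(3) = 1.5850
T(n) = O(n^2) = O(n^2)

For T(n) = 3T(n/2) + O(n^2): log_2(3) = 1.5850. This is Case 3 of the Master Theorem (c > log_b(a), work dominated by root), giving O(n^2).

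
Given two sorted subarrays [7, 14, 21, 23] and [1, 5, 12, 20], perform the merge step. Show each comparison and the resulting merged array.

Merging process:

Compare 7 vs 1: take 1 from right. Merged: [1]
Compare 7 vs 5: take 5 from right. Merged: [1, 5]
Compare 7 vs 12: take 7 from left. Merged: [1, 5, 7]
Compare 14 vs 12: take 12 from right. Merged: [1, 5, 7, 12]
Compare 14 vs 20: take 14 from left. Merged: [1, 5, 7, 12, 14]
Compare 21 vs 20: take 20 from right. Merged: [1, 5, 7, 12, 14, 20]
Append remaining from left: [21, 23]. Merged: [1, 5, 7, 12, 14, 20, 21, 23]

Final merged array: [1, 5, 7, 12, 14, 20, 21, 23]
Total comparisons: 6

The merged array is [1, 5, 7, 12, 14, 20, 21, 23], requiring 6 comparisons. The merge step runs in O(n) time where n is the total number of elements.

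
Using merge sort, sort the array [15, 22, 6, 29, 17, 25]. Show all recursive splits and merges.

Merge sort trace:

Split: [15, 22, 6, 29, 17, 25] -> [15, 22, 6] and [29, 17, 25]
  Split: [15, 22, 6] -> [15] and [22, 6]
    Split: [22, 6] -> [22] and [6]
    Merge: [22] + [6] -> [6, 22]
  Merge: [15] + [6, 22] -> [6, 15, 22]
  Split: [29, 17, 25] -> [29] and [17, 25]
    Split: [17, 25] -> [17] and [25]
    Merge: [17] + [25] -> [17, 25]
  Merge: [29] + [17, 25] -> [17, 25, 29]
Merge: [6, 15, 22] + [17, 25, 29] -> [6, 15, 17, 22, 25, 29]

Final sorted array: [6, 15, 17, 22, 25, 29]

The merge sort proceeds by recursively splitting the array and merging sorted halves.
After all merges, the sorted array is [6, 15, 17, 22, 25, 29].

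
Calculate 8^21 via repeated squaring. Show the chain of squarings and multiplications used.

Computing 8^21 by squaring (build up from 8^1; each line after the first costs one multiplication):

8^1 = 8
8^2 = (8^1)^2 = 8^2 = 64
8^4 = (8^2)^2 = 64^2 = 4096
8^5 = 8 * 8^4 = 8 * 4096 = 32768
8^10 = (8^5)^2 = 32768^2 = 1073741824
8^20 = (8^10)^2 = 1073741824^2 = 1152921504606846976
8^21 = 8 * 8^20 = 8 * 1152921504606846976 = 9223372036854775808

Result: 9223372036854775808
Multiplications needed: 6 (6 lines after 8^1)

8^21 = 9223372036854775808. Using exponentiation by squaring, this requires 6 multiplications. The key idea: if the exponent is even, square the half-power; if odd, multiply by the base once.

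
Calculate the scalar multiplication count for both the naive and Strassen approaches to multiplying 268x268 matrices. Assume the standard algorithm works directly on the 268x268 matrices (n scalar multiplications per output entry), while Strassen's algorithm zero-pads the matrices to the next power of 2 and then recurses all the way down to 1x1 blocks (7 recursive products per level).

Matrix multiplication for 268x268 matrices:

Strassen's algorithm requires power-of-2 dimensions. Pad 268x268 to 512x512 (next power of 2).

Standard algorithm: 268^3 = 19248832 multiplications
Strassen's algorithm: 7^(log2(512)) = 7^9 = 40353607 multiplications
Difference: 19248832 - 40353607 = -21104775 (Strassen uses MORE here due to padding overhead — for small or just-over-power-of-2 n, padding can outweigh the per-level savings)

Standard: 19248832 multiplications (268^3). Strassen: 40353607 multiplications (7^9, after padding to 512x512). Strassen reduces 8 recursive multiplications to 7 at each level.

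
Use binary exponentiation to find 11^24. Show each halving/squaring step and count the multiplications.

Computing 11^24 by squaring (build up from 11^1; each line after the first costs one multiplication):

11^1 = 11
11^2 = (11^1)^2 = 11^2 = 121
11^3 = 11 * 11^2 = 11 * 121 = 1331
11^6 = (11^3)^2 = 1331^2 = 1771561
11^12 = (11^6)^2 = 1771561^2 = 3138428376721
11^24 = (11^12)^2 = 3138428376721^2 = 9849732675807611094711841

Result: 9849732675807611094711841
Multiplications needed: 5 (5 lines after 11^1)

11^24 = 9849732675807611094711841. Using exponentiation by squaring, this requires 5 multiplications. The key idea: if the exponent is even, square the half-power; if odd, multiply by the base once.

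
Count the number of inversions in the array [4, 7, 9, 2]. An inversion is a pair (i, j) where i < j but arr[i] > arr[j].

Finding inversions in [4, 7, 9, 2]:

(0, 3): arr[0]=4 > arr[3]=2
(1, 3): arr[1]=7 > arr[3]=2
(2, 3): arr[2]=9 > arr[3]=2

Total inversions: 3

The array has 3 inversion(s): (0,3), (1,3), (2,3). Each pair (i,j) satisfies i < j and arr[i] > arr[j].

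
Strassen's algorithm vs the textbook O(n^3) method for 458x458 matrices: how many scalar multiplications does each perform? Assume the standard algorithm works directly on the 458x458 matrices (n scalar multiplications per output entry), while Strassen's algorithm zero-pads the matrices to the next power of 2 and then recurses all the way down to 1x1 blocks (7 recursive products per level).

Matrix multiplication for 458x458 matrices:

Strassen's algorithm requires power-of-2 dimensions. Pad 458x458 to 512x512 (next power of 2).

Standard algorithm: 458^3 = 96071912 multiplications
Strassen's algorithm: 7^(log2(512)) = 7^9 = 40353607 multiplications
Savings: 96071912 - 40353607 = 55718305 multiplications

Standard: 96071912 multiplications (458^3). Strassen: 40353607 multiplications (7^9, after padding to 512x512). Strassen reduces 8 recursive multiplications to 7 at each level.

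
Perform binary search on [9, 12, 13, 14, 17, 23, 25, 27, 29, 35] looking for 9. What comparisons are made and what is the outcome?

Binary search for 9 in [9, 12, 13, 14, 17, 23, 25, 27, 29, 35]:

lo=0, hi=9, mid=4, arr[mid]=17 -> 17 > 9, search left half
lo=0, hi=3, mid=1, arr[mid]=12 -> 12 > 9, search left half
lo=0, hi=0, mid=0, arr[mid]=9 -> Found target at index 0!

Binary search finds 9 at index 0 after 3 comparisons. The search repeatedly halves the search space by comparing with the middle element.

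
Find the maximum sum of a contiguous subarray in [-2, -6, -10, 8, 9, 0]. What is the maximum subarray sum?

Using Kadane's algorithm on [-2, -6, -10, 8, 9, 0]:

Scanning through the array:
Position 1 (value -6): max_ending_here = -6, max_so_far = -2
Position 2 (value -10): max_ending_here = -10, max_so_far = -2
Position 3 (value 8): max_ending_here = 8, max_so_far = 8
Position 4 (value 9): max_ending_here = 17, max_so_far = 17
Position 5 (value 0): max_ending_here = 17, max_so_far = 17

Maximum subarray: [8, 9]
Maximum sum: 17

The maximum subarray is [8, 9] with sum 17. This subarray runs from index 3 to index 4.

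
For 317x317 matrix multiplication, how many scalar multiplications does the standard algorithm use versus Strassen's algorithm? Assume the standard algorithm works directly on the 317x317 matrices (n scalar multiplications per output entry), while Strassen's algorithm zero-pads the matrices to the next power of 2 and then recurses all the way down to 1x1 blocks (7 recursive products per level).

Matrix multiplication for 317x317 matrices:

Strassen's algorithm requires power-of-2 dimensions. Pad 317x317 to 512x512 (next power of 2).

Standard algorithm: 317^3 = 31855013 multiplications
Strassen's algorithm: 7^(log2(512)) = 7^9 = 40353607 multiplications
Difference: 31855013 - 40353607 = -8498594 (Strassen uses MORE here due to padding overhead — for small or just-over-power-of-2 n, padding can outweigh the per-level savings)

Standard: 31855013 multiplications (317^3). Strassen: 40353607 multiplications (7^9, after padding to 512x512). Strassen reduces 8 recursive multiplications to 7 at each level.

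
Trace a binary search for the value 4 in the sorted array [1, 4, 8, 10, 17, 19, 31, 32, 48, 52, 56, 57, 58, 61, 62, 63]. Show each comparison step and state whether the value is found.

Binary search for 4 in [1, 4, 8, 10, 17, 19, 31, 32, 48, 52, 56, 57, 58, 61, 62, 63]:

lo=0, hi=15, mid=7, arr[mid]=32 -> 32 > 4, search left half
lo=0, hi=6, mid=3, arr[mid]=10 -> 10 > 4, search left half
lo=0, hi=2, mid=1, arr[mid]=4 -> Found target at index 1!

Binary search finds 4 at index 1 after 3 comparisons. The search repeatedly halves the search space by comparing with the middle element.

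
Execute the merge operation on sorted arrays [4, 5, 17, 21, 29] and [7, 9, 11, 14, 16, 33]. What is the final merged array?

Merging process:

Compare 4 vs 7: take 4 from left. Merged: [4]
Compare 5 vs 7: take 5 from left. Merged: [4, 5]
Compare 17 vs 7: take 7 from right. Merged: [4, 5, 7]
Compare 17 vs 9: take 9 from right. Merged: [4, 5, 7, 9]
Compare 17 vs 11: take 11 from right. Merged: [4, 5, 7, 9, 11]
Compare 17 vs 14: take 14 from right. Merged: [4, 5, 7, 9, 11, 14]
Compare 17 vs 16: take 16 from right. Merged: [4, 5, 7, 9, 11, 14, 16]
Compare 17 vs 33: take 17 from left. Merged: [4, 5, 7, 9, 11, 14, 16, 17]
Compare 21 vs 33: take 21 from left. Merged: [4, 5, 7, 9, 11, 14, 16, 17, 21]
Compare 29 vs 33: take 29 from left. Merged: [4, 5, 7, 9, 11, 14, 16, 17, 21, 29]
Append remaining from right: [33]. Merged: [4, 5, 7, 9, 11, 14, 16, 17, 21, 29, 33]

Final merged array: [4, 5, 7, 9, 11, 14, 16, 17, 21, 29, 33]
Total comparisons: 10

The merged array is [4, 5, 7, 9, 11, 14, 16, 17, 21, 29, 33], requiring 10 comparisons. The merge step runs in O(n) time where n is the total number of elements.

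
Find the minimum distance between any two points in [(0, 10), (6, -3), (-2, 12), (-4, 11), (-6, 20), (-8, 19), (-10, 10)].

Computing all pairwise distances among 7 points:

d((0, 10), (6, -3)) = 14.3178
d((0, 10), (-2, 12)) = 2.8284
d((0, 10), (-4, 11)) = 4.1231
d((0, 10), (-6, 20)) = 11.6619
d((0, 10), (-8, 19)) = 12.0416
d((0, 10), (-10, 10)) = 10.0
d((6, -3), (-2, 12)) = 17.0
d((6, -3), (-4, 11)) = 17.2047
d((6, -3), (-6, 20)) = 25.9422
d((6, -3), (-8, 19)) = 26.0768
d((6, -3), (-10, 10)) = 20.6155
d((-2, 12), (-4, 11)) = 2.2361 <-- minimum
d((-2, 12), (-6, 20)) = 8.9443
d((-2, 12), (-8, 19)) = 9.2195
d((-2, 12), (-10, 10)) = 8.2462
d((-4, 11), (-6, 20)) = 9.2195
d((-4, 11), (-8, 19)) = 8.9443
d((-4, 11), (-10, 10)) = 6.0828
d((-6, 20), (-8, 19)) = 2.2361 <-- minimum
d((-6, 20), (-10, 10)) = 10.7703
d((-8, 19), (-10, 10)) = 9.2195

Minimum distance: 2.2361 (tie among 2 pairs: (-2, 12) and (-4, 11); (-6, 20) and (-8, 19))

The minimum Euclidean distance is 2.2361. There is a tie: 2 pairs achieve this minimum — (-2, 12) and (-4, 11); (-6, 20) and (-8, 19). Any of these is a valid closest pair. For 7 points, brute-force pairwise comparison is shown above. For large n, the divide-and-conquer algorithm (sort by x, recurse on halves, check the dividing strip) achieves O(n log n).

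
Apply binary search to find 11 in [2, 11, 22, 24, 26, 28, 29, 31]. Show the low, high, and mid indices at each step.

Binary search for 11 in [2, 11, 22, 24, 26, 28, 29, 31]:

lo=0, hi=7, mid=3, arr[mid]=24 -> 24 > 11, search left half
lo=0, hi=2, mid=1, arr[mid]=11 -> Found target at index 1!

Binary search finds 11 at index 1 after 2 comparisons. The search repeatedly halves the search space by comparing with the middle element.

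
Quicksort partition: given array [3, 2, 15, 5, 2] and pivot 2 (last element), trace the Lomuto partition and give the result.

Lomuto partition with pivot = 2:

Initial array: [3, 2, 15, 5, 2]

arr[0]=3 > 2: no swap
arr[1]=2 <= 2: swap with position 0, array becomes [2, 3, 15, 5, 2]
arr[2]=15 > 2: no swap
arr[3]=5 > 2: no swap

Place pivot at position 1: [2, 2, 15, 5, 3]
Pivot position: 1

After partitioning with pivot 2, the array becomes [2, 2, 15, 5, 3]. The pivot is placed at index 1. All elements to the left of the pivot are <= 2, and all elements to the right are > 2.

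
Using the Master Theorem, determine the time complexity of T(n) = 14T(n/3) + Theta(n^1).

Master Theorem for T(n) = 14T(n/3) + O(n^1):

a = 14, b = 3, c = 1
log_b(a) = log_3(14) = 2.4022

Case 1: c = 1 < log_3(14) = 2.4022
T(n) = O(n^(log_3 14))

For T(n) = 14T(n/3) + O(n^1): log_3(14) = 2.4022. This is Case 1 of the Master Theorem (c < log_b(a), work dominated by leaves), giving O(n^(log_3 14)).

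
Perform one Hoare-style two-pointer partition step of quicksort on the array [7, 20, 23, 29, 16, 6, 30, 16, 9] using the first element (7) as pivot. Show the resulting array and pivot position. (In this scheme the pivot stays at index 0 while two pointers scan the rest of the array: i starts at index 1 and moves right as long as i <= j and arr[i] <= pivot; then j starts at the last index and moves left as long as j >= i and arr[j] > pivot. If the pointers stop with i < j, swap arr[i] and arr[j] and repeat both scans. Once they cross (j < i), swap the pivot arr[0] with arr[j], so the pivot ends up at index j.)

Hoare-style two-pointer partition with pivot = 7:

Initial array: [7, 20, 23, 29, 16, 6, 30, 16, 9]

Pointers start at i = 1, j = 8.
i stops at index 1 (arr[1]=20 > 7), j stops at index 5 (arr[5]=6 <= 7): swap arr[1] and arr[5], array becomes [7, 6, 23, 29, 16, 20, 30, 16, 9]
i ends at 2, j ends at 1: the pointers have crossed (j < i), so scanning stops.

Swap pivot arr[0] with arr[1] to place pivot at position 1: [6, 7, 23, 29, 16, 20, 30, 16, 9]
Pivot position: 1

After partitioning with pivot 7, the array becomes [6, 7, 23, 29, 16, 20, 30, 16, 9]. The pivot is placed at index 1. All elements to the left of the pivot are <= 7, and all elements to the right are > 7.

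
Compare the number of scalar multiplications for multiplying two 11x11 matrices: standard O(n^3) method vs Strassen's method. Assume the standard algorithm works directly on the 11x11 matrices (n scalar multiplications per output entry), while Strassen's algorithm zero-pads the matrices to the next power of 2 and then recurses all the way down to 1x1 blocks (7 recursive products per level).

Matrix multiplication for 11x11 matrices:

Strassen's algorithm requires power-of-2 dimensions. Pad 11x11 to 16x16 (next power of 2).

Standard algorithm: 11^3 = 1331 multiplications
Strassen's algorithm: 7^(log2(16)) = 7^4 = 2401 multiplications
Difference: 1331 - 2401 = -1070 (Strassen uses MORE here due to padding overhead — for small or just-over-power-of-2 n, padding can outweigh the per-level savings)

Standard: 1331 multiplications (11^3). Strassen: 2401 multiplications (7^4, after padding to 16x16). Strassen reduces 8 recursive multiplications to 7 at each level.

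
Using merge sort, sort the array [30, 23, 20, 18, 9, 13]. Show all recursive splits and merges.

Merge sort trace:

Split: [30, 23, 20, 18, 9, 13] -> [30, 23, 20] and [18, 9, 13]
  Split: [30, 23, 20] -> [30] and [23, 20]
    Split: [23, 20] -> [23] and [20]
    Merge: [23] + [20] -> [20, 23]
  Merge: [30] + [20, 23] -> [20, 23, 30]
  Split: [18, 9, 13] -> [18] and [9, 13]
    Split: [9, 13] -> [9] and [13]
    Merge: [9] + [13] -> [9, 13]
  Merge: [18] + [9, 13] -> [9, 13, 18]
Merge: [20, 23, 30] + [9, 13, 18] -> [9, 13, 18, 20, 23, 30]

Final sorted array: [9, 13, 18, 20, 23, 30]

The merge sort proceeds by recursively splitting the array and merging sorted halves.
After all merges, the sorted array is [9, 13, 18, 20, 23, 30].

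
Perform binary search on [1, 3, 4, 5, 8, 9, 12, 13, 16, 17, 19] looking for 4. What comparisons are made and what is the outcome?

Binary search for 4 in [1, 3, 4, 5, 8, 9, 12, 13, 16, 17, 19]:

lo=0, hi=10, mid=5, arr[mid]=9 -> 9 > 4, search left half
lo=0, hi=4, mid=2, arr[mid]=4 -> Found target at index 2!

Binary search finds 4 at index 2 after 2 comparisons. The search repeatedly halves the search space by comparing with the middle element.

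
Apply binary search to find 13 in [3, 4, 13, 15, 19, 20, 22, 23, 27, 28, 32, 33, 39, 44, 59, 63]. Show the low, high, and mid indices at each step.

Binary search for 13 in [3, 4, 13, 15, 19, 20, 22, 23, 27, 28, 32, 33, 39, 44, 59, 63]:

lo=0, hi=15, mid=7, arr[mid]=23 -> 23 > 13, search left half
lo=0, hi=6, mid=3, arr[mid]=15 -> 15 > 13, search left half
lo=0, hi=2, mid=1, arr[mid]=4 -> 4 < 13, search right half
lo=2, hi=2, mid=2, arr[mid]=13 -> Found target at index 2!

Binary search finds 13 at index 2 after 4 comparisons. The search repeatedly halves the search space by comparing with the middle element.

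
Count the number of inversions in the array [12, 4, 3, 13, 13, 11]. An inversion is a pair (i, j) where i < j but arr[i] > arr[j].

Finding inversions in [12, 4, 3, 13, 13, 11]:

(0, 1): arr[0]=12 > arr[1]=4
(0, 2): arr[0]=12 > arr[2]=3
(0, 5): arr[0]=12 > arr[5]=11
(1, 2): arr[1]=4 > arr[2]=3
(3, 5): arr[3]=13 > arr[5]=11
(4, 5): arr[4]=13 > arr[5]=11

Total inversions: 6

The array has 6 inversion(s): (0,1), (0,2), (0,5), (1,2), (3,5), (4,5). Each pair (i,j) satisfies i < j and arr[i] > arr[j].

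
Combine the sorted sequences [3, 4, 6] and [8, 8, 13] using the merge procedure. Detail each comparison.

Merging process:

Compare 3 vs 8: take 3 from left. Merged: [3]
Compare 4 vs 8: take 4 from left. Merged: [3, 4]
Compare 6 vs 8: take 6 from left. Merged: [3, 4, 6]
Append remaining from right: [8, 8, 13]. Merged: [3, 4, 6, 8, 8, 13]

Final merged array: [3, 4, 6, 8, 8, 13]
Total comparisons: 3

The merged array is [3, 4, 6, 8, 8, 13], requiring 3 comparisons. The merge step runs in O(n) time where n is the total number of elements.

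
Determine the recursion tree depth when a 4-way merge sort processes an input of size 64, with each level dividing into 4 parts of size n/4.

For divide and conquer with division factor 4:

Problem sizes at each level:
Level 0: 64
Level 1: 16
Level 2: 4
Level 3: 1

The root is level 0 and the size-1 base case is level 3 (the tree spans levels 0 through 3, i.e. 4 levels counting the root), so the depth is the number of divisions: log_4(64) = 3

The recursion tree depth is log_4(64) = 3. At each level, the problem size is divided by 4, so it takes 3 divisions to reduce to a base case of size 1. The algorithm makes 4 recursive calls at each level.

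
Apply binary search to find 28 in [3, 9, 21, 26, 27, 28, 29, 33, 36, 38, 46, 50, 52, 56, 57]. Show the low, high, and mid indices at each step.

Binary search for 28 in [3, 9, 21, 26, 27, 28, 29, 33, 36, 38, 46, 50, 52, 56, 57]:

lo=0, hi=14, mid=7, arr[mid]=33 -> 33 > 28, search left half
lo=0, hi=6, mid=3, arr[mid]=26 -> 26 < 28, search right half
lo=4, hi=6, mid=5, arr[mid]=28 -> Found target at index 5!

Binary search finds 28 at index 5 after 3 comparisons. The search repeatedly halves the search space by comparing with the middle element.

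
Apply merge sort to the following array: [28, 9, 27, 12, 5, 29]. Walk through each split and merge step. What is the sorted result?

Merge sort trace:

Split: [28, 9, 27, 12, 5, 29] -> [28, 9, 27] and [12, 5, 29]
  Split: [28, 9, 27] -> [28] and [9, 27]
    Split: [9, 27] -> [9] and [27]
    Merge: [9] + [27] -> [9, 27]
  Merge: [28] + [9, 27] -> [9, 27, 28]
  Split: [12, 5, 29] -> [12] and [5, 29]
    Split: [5, 29] -> [5] and [29]
    Merge: [5] + [29] -> [5, 29]
  Merge: [12] + [5, 29] -> [5, 12, 29]
Merge: [9, 27, 28] + [5, 12, 29] -> [5, 9, 12, 27, 28, 29]

Final sorted array: [5, 9, 12, 27, 28, 29]

The merge sort proceeds by recursively splitting the array and merging sorted halves.
After all merges, the sorted array is [5, 9, 12, 27, 28, 29].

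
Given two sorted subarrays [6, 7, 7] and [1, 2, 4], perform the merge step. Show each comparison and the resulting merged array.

Merging process:

Compare 6 vs 1: take 1 from right. Merged: [1]
Compare 6 vs 2: take 2 from right. Merged: [1, 2]
Compare 6 vs 4: take 4 from right. Merged: [1, 2, 4]
Append remaining from left: [6, 7, 7]. Merged: [1, 2, 4, 6, 7, 7]

Final merged array: [1, 2, 4, 6, 7, 7]
Total comparisons: 3

The merged array is [1, 2, 4, 6, 7, 7], requiring 3 comparisons. The merge step runs in O(n) time where n is the total number of elements.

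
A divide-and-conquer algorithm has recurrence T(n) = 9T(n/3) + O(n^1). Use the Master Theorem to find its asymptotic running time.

Master Theorem for T(n) = 9T(n/3) + O(n^1):

a = 9, b = 3, c = 1
log_b(a) = log_3(9) = 2.0000

Case 1: c = 1 < log_3(9) = 2.0000
T(n) = O(n^(log_3 9)) = O(n^2)

For T(n) = 9T(n/3) + O(n^1): log_3(9) = 2.0000. This is Case 1 of the Master Theorem (c < log_b(a), work dominated by leaves), giving O(n^2).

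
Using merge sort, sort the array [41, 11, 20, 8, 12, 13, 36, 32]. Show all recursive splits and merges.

Merge sort trace:

Split: [41, 11, 20, 8, 12, 13, 36, 32] -> [41, 11, 20, 8] and [12, 13, 36, 32]
  Split: [41, 11, 20, 8] -> [41, 11] and [20, 8]
    Split: [41, 11] -> [41] and [11]
    Merge: [41] + [11] -> [11, 41]
    Split: [20, 8] -> [20] and [8]
    Merge: [20] + [8] -> [8, 20]
  Merge: [11, 41] + [8, 20] -> [8, 11, 20, 41]
  Split: [12, 13, 36, 32] -> [12, 13] and [36, 32]
    Split: [12, 13] -> [12] and [13]
    Merge: [12] + [13] -> [12, 13]
    Split: [36, 32] -> [36] and [32]
    Merge: [36] + [32] -> [32, 36]
  Merge: [12, 13] + [32, 36] -> [12, 13, 32, 36]
Merge: [8, 11, 20, 41] + [12, 13, 32, 36] -> [8, 11, 12, 13, 20, 32, 36, 41]

Final sorted array: [8, 11, 12, 13, 20, 32, 36, 41]

The merge sort proceeds by recursively splitting the array and merging sorted halves.
After all merges, the sorted array is [8, 11, 12, 13, 20, 32, 36, 41].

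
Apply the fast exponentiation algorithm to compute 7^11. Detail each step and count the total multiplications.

Computing 7^11 by squaring (build up from 7^1; each line after the first costs one multiplication):

7^1 = 7
7^2 = (7^1)^2 = 7^2 = 49
7^4 = (7^2)^2 = 49^2 = 2401
7^5 = 7 * 7^4 = 7 * 2401 = 16807
7^10 = (7^5)^2 = 16807^2 = 282475249
7^11 = 7 * 7^10 = 7 * 282475249 = 1977326743

Result: 1977326743
Multiplications needed: 5 (5 lines after 7^1)

7^11 = 1977326743. Using exponentiation by squaring, this requires 5 multiplications. The key idea: if the exponent is even, square the half-power; if odd, multiply by the base once.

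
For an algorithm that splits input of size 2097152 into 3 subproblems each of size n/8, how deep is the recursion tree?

For divide and conquer with division factor 8:

Problem sizes at each level:
Level 0: 2097152
Level 1: 262144
Level 2: 32768
Level 3: 4096
Level 4: 512
Level 5: 64
Level 6: 8
Level 7: 1

The root is level 0 and the size-1 base case is level 7 (the tree spans levels 0 through 7, i.e. 8 levels counting the root), so the depth is the number of divisions: log_8(2097152) = 7

The recursion tree depth is log_8(2097152) = 7. At each level, the problem size is divided by 8, so it takes 7 divisions to reduce to a base case of size 1. The algorithm makes 3 recursive calls at each level.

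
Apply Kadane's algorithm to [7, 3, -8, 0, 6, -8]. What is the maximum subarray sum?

Using Kadane's algorithm on [7, 3, -8, 0, 6, -8]:

Scanning through the array:
Position 1 (value 3): max_ending_here = 10, max_so_far = 10
Position 2 (value -8): max_ending_here = 2, max_so_far = 10
Position 3 (value 0): max_ending_here = 2, max_so_far = 10
Position 4 (value 6): max_ending_here = 8, max_so_far = 10
Position 5 (value -8): max_ending_here = 0, max_so_far = 10

Maximum subarray: [7, 3]
Maximum sum: 10

The maximum subarray is [7, 3] with sum 10. This subarray runs from index 0 to index 1.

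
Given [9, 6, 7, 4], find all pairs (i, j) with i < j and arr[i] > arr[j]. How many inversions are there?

Finding inversions in [9, 6, 7, 4]:

(0, 1): arr[0]=9 > arr[1]=6
(0, 2): arr[0]=9 > arr[2]=7
(0, 3): arr[0]=9 > arr[3]=4
(1, 3): arr[1]=6 > arr[3]=4
(2, 3): arr[2]=7 > arr[3]=4

Total inversions: 5

The array has 5 inversion(s): (0,1), (0,2), (0,3), (1,3), (2,3). Each pair (i,j) satisfies i < j and arr[i] > arr[j].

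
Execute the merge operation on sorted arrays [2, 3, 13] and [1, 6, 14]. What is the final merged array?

Merging process:

Compare 2 vs 1: take 1 from right. Merged: [1]
Compare 2 vs 6: take 2 from left. Merged: [1, 2]
Compare 3 vs 6: take 3 from left. Merged: [1, 2, 3]
Compare 13 vs 6: take 6 from right. Merged: [1, 2, 3, 6]
Compare 13 vs 14: take 13 from left. Merged: [1, 2, 3, 6, 13]
Append remaining from right: [14]. Merged: [1, 2, 3, 6, 13, 14]

Final merged array: [1, 2, 3, 6, 13, 14]
Total comparisons: 5

The merged array is [1, 2, 3, 6, 13, 14], requiring 5 comparisons. The merge step runs in O(n) time where n is the total number of elements.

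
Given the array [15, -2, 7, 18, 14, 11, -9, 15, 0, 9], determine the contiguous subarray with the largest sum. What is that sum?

Using Kadane's algorithm on [15, -2, 7, 18, 14, 11, -9, 15, 0, 9]:

Scanning through the array:
Position 1 (value -2): max_ending_here = 13, max_so_far = 15
Position 2 (value 7): max_ending_here = 20, max_so_far = 20
Position 3 (value 18): max_ending_here = 38, max_so_far = 38
Position 4 (value 14): max_ending_here = 52, max_so_far = 52
Position 5 (value 11): max_ending_here = 63, max_so_far = 63
Position 6 (value -9): max_ending_here = 54, max_so_far = 63
Position 7 (value 15): max_ending_here = 69, max_so_far = 69
Position 8 (value 0): max_ending_here = 69, max_so_far = 69
Position 9 (value 9): max_ending_here = 78, max_so_far = 78

Maximum subarray: [15, -2, 7, 18, 14, 11, -9, 15, 0, 9]
Maximum sum: 78

The maximum subarray is [15, -2, 7, 18, 14, 11, -9, 15, 0, 9] with sum 78. This subarray runs from index 0 to index 9.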